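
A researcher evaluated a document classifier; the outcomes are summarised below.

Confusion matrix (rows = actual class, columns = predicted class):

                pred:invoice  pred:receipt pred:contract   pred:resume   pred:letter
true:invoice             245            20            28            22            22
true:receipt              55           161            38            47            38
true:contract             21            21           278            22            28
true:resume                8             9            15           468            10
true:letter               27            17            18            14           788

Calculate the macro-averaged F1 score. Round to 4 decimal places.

Per-class F1 score (2·TP/(2·TP+FP+FN)):
  invoice: TP=245, FP=55+21+8+27=111, FN=20+28+22+22=92 → 490/693 = 0.70707
  receipt: TP=161, FP=20+21+9+17=67, FN=55+38+47+38=178 → 322/567 = 0.56790
  contract: TP=278, FP=28+38+15+18=99, FN=21+21+22+28=92 → 556/747 = 0.74431
  resume: TP=468, FP=22+47+22+14=105, FN=8+9+15+10=42 → 936/1083 = 0.86427
  letter: TP=788, FP=22+38+28+10=98, FN=27+17+18+14=76 → 1576/1750 = 0.90057
Macro-F1 score = mean = (0.70707 + 0.56790 + 0.74431 + 0.86427 + 0.90057) / 5 = 0.7568

0.7568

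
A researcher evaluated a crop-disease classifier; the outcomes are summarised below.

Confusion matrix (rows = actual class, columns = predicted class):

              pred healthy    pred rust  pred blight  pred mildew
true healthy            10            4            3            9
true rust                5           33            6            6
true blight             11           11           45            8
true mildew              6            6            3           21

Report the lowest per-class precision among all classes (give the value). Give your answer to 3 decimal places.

0.313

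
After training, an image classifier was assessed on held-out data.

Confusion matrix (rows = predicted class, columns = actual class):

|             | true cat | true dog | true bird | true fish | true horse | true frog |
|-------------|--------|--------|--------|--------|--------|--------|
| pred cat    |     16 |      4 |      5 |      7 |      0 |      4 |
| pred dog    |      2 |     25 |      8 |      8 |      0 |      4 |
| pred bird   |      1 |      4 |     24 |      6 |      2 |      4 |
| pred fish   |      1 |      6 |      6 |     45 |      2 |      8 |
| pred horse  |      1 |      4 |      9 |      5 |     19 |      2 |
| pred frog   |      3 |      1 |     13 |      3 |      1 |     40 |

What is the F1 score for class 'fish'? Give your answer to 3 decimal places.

Treat 'fish' as positive and all other classes as negative.
F1 score = 2·TP/(2·TP+FP+FN).
fish: TP=45, FP=1+6+6+2+8=23, FN=7+8+6+5+3=29 → 90/142 = 0.6338

0.634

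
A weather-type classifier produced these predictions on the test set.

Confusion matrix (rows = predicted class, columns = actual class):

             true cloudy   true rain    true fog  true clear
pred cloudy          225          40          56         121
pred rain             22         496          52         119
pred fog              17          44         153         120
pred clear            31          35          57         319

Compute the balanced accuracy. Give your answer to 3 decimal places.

0.630

Balanced accuracy = mean of per-class recall.
  cloudy: recall = 225/295 = 0.7627
  rain: recall = 496/615 = 0.8065
  fog: recall = 153/318 = 0.4811
  clear: recall = 319/679 = 0.4698
Mean = (0.7627 + 0.8065 + 0.4811 + 0.4698) / 4 = 0.630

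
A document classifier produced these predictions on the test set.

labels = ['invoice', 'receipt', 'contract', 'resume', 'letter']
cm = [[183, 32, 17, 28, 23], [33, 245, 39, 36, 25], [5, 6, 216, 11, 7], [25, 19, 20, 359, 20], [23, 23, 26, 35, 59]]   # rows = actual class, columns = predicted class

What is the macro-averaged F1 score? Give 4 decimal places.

0.6616

Per-class F1 score (2·TP/(2·TP+FP+FN)):
  invoice: TP=183, FP=33+5+25+23=86, FN=32+17+28+23=100 → 366/552 = 0.66304
  receipt: TP=245, FP=32+6+19+23=80, FN=33+39+36+25=133 → 490/703 = 0.69701
  contract: TP=216, FP=17+39+20+26=102, FN=5+6+11+7=29 → 432/563 = 0.76732
  resume: TP=359, FP=28+36+11+35=110, FN=25+19+20+20=84 → 718/912 = 0.78728
  letter: TP=59, FP=23+25+7+20=75, FN=23+23+26+35=107 → 118/300 = 0.39333
Macro-F1 score = mean = (0.66304 + 0.69701 + 0.76732 + 0.78728 + 0.39333) / 5 = 0.6616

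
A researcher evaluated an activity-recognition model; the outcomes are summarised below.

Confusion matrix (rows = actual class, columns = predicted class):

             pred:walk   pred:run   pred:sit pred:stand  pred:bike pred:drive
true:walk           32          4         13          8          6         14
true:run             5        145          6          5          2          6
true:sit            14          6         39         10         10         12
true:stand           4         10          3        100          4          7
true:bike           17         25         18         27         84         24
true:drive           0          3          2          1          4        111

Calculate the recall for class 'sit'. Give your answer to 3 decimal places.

0.429

One-vs-rest for 'sit': TP = diagonal; FP = other classes predicted 'sit'; FN = 'sit' predicted as other.
recall = TP/(TP+FN).
sit: TP=39, FN=14+6+10+10+12=52 → 39/91 = 0.4286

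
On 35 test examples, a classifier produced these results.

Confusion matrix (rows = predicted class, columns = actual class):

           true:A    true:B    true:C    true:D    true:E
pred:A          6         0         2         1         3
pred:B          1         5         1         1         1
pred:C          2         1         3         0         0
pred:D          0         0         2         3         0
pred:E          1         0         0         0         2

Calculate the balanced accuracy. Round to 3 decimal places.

Balanced accuracy = mean of per-class recall.
  A: recall = 6/10 = 0.6000
  B: recall = 5/6 = 0.8333
  C: recall = 3/8 = 0.3750
  D: recall = 3/5 = 0.6000
  E: recall = 2/6 = 0.3333
Mean = (0.6000 + 0.8333 + 0.3750 + 0.6000 + 0.3333) / 5 = 0.548

0.548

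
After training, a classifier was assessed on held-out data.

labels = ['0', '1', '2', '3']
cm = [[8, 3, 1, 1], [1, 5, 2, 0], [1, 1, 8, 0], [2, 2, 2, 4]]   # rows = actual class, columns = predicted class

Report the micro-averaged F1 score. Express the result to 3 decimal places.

Micro-averaging pools counts across classes: ΣTP=25, ΣFP=16, ΣFN=16.
Micro-F1 score = 2·TP/(2·TP+FP+FN) on pooled counts = 0.610 (equals overall accuracy in single-label multiclass).

0.610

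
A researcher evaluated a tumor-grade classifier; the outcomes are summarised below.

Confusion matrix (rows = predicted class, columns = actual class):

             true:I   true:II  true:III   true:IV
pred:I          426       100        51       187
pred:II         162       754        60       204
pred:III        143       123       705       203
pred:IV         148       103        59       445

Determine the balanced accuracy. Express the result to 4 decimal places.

0.6042

Balanced accuracy = mean of per-class recall.
  I: recall = 426/879 = 0.48464
  II: recall = 754/1080 = 0.69815
  III: recall = 705/875 = 0.80571
  IV: recall = 445/1039 = 0.42830
Mean = (0.48464 + 0.69815 + 0.80571 + 0.42830) / 4 = 0.6042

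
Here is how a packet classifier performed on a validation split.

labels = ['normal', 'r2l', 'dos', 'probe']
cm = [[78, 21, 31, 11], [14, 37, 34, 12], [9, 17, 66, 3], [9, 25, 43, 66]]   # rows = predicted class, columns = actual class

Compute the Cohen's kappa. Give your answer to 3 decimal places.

Observed agreement pₒ = trace/N = 247/476 = 0.5189
Expected agreement pₑ = Σ (rowᵢ·colᵢ)/N² = (110·141 + 100·97 + 174·95 + 92·143)/476² = 0.2423
κ = (pₒ − pₑ)/(1 − pₑ) = (0.5189 − 0.2423)/(1 − 0.2423) = 0.365

0.365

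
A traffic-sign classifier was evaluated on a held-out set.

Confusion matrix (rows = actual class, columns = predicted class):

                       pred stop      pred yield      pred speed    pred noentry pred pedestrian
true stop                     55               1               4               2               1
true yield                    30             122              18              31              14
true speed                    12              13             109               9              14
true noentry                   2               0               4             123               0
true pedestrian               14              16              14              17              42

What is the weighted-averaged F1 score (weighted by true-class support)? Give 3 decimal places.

0.669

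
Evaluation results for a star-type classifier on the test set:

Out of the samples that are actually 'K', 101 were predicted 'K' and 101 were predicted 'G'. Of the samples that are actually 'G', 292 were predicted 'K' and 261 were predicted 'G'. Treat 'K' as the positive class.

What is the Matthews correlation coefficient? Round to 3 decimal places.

MCC = (TP·TN − FP·FN) / √((TP+FP)(TP+FN)(TN+FP)(TN+FN))
Numerator = 101·261 − 292·101 = -3131
Denominator = √(393·202·553·362) = √15891965796 = 126063.3404
MCC = -3131 / 126063.3404 = -0.025

-0.025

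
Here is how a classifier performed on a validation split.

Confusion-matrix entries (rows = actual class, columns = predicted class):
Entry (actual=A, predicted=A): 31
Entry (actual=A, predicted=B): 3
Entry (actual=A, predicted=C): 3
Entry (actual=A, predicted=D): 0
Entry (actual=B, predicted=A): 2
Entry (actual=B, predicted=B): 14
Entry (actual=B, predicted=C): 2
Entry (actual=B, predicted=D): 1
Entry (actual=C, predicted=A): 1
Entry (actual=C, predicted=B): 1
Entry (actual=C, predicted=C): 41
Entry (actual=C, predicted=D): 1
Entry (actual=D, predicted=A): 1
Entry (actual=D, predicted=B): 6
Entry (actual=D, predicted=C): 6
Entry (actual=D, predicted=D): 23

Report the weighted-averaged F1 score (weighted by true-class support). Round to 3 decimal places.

0.801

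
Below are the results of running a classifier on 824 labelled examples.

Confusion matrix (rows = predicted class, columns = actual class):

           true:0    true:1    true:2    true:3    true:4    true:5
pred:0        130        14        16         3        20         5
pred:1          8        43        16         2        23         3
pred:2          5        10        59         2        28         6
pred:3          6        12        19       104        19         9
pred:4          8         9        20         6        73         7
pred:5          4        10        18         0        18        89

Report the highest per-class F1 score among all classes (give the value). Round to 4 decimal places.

Per-class F1 score (2·TP/(2·TP+FP+FN)):
  0: TP=130, FP=14+16+3+20+5=58, FN=8+5+6+8+4=31 → 260/349 = 0.74499
  1: TP=43, FP=8+16+2+23+3=52, FN=14+10+12+9+10=55 → 86/193 = 0.44560
  2: TP=59, FP=5+10+2+28+6=51, FN=16+16+19+20+18=89 → 118/258 = 0.45736
  3: TP=104, FP=6+12+19+19+9=65, FN=3+2+2+6+0=13 → 208/286 = 0.72727
  4: TP=73, FP=8+9+20+6+7=50, FN=20+23+28+19+18=108 → 146/304 = 0.48026
  5: TP=89, FP=4+10+18+0+18=50, FN=5+3+6+9+7=30 → 178/258 = 0.68992
Highest is class '0' with F1 score = 0.7450.

0.7450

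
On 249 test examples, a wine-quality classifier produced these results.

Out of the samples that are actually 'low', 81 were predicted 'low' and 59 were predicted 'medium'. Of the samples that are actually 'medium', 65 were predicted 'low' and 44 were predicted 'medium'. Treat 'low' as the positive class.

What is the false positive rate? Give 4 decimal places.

FPR = FP/(FP+TN) = 65/(65+44) = 0.5963

0.5963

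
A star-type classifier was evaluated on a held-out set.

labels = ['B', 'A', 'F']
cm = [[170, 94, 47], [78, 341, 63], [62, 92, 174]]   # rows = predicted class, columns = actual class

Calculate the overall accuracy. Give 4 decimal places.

0.6111

Accuracy = trace / total = (170+341+174=685) / 1121 = 685/1121 = 0.6111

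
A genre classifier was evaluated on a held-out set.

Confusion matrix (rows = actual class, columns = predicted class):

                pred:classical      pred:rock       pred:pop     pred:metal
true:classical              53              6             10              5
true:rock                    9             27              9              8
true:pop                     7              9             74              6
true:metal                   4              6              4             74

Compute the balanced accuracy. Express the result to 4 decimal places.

Balanced accuracy = mean of per-class recall.
  classical: recall = 53/74 = 0.71622
  rock: recall = 27/53 = 0.50943
  pop: recall = 74/96 = 0.77083
  metal: recall = 74/88 = 0.84091
Mean = (0.71622 + 0.50943 + 0.77083 + 0.84091) / 4 = 0.7093

0.7093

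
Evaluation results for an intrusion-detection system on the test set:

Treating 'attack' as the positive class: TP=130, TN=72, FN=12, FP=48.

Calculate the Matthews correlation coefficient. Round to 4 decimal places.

MCC = (TP·TN − FP·FN) / √((TP+FP)(TP+FN)(TN+FP)(TN+FN))
Numerator = 130·72 − 48·12 = 8784
Denominator = √(178·142·120·84) = √254782080 = 15961.8946
MCC = 8784 / 15961.8946 = 0.5503

0.5503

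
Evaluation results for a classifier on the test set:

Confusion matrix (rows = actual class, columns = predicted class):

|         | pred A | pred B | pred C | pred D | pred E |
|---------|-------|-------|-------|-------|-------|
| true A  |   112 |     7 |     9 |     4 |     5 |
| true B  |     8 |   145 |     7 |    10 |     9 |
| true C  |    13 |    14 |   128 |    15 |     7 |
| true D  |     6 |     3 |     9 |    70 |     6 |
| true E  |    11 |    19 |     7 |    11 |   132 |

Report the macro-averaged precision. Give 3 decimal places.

Per-class precision (TP/(TP+FP)):
  A: TP=112, FP=8+13+6+11=38 → 112/150 = 0.7467
  B: TP=145, FP=7+14+3+19=43 → 145/188 = 0.7713
  C: TP=128, FP=9+7+9+7=32 → 128/160 = 0.8000
  D: TP=70, FP=4+10+15+11=40 → 70/110 = 0.6364
  E: TP=132, FP=5+9+7+6=27 → 132/159 = 0.8302
Macro-precision = mean = (0.7467 + 0.7713 + 0.8000 + 0.6364 + 0.8302) / 5 = 0.757

0.757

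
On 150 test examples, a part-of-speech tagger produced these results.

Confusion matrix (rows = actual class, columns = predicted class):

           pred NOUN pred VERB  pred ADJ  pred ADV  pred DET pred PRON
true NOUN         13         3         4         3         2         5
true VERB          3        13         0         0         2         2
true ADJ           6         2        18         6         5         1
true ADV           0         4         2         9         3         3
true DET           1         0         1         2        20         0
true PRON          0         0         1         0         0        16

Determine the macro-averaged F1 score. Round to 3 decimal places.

Per-class F1 score (2·TP/(2·TP+FP+FN)):
  NOUN: TP=13, FP=3+6+0+1+0=10, FN=3+4+3+2+5=17 → 26/53 = 0.4906
  VERB: TP=13, FP=3+2+4+0+0=9, FN=3+0+0+2+2=7 → 26/42 = 0.6190
  ADJ: TP=18, FP=4+0+2+1+1=8, FN=6+2+6+5+1=20 → 36/64 = 0.5625
  ADV: TP=9, FP=3+0+6+2+0=11, FN=0+4+2+3+3=12 → 18/41 = 0.4390
  DET: TP=20, FP=2+2+5+3+0=12, FN=1+0+1+2+0=4 → 40/56 = 0.7143
  PRON: TP=16, FP=5+2+1+3+0=11, FN=0+0+1+0+0=1 → 32/44 = 0.7273
Macro-F1 score = mean = (0.4906 + 0.6190 + 0.5625 + 0.4390 + 0.7143 + 0.7273) / 6 = 0.592

0.592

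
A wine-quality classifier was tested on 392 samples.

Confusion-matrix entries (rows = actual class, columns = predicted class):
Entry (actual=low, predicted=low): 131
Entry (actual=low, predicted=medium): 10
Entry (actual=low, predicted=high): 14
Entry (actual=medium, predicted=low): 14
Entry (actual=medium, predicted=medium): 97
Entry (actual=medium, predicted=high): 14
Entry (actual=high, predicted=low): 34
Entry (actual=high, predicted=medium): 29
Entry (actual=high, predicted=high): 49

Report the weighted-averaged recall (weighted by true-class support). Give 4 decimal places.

0.7066

Per-class recall (TP/(TP+FN)):
  low: TP=131, FN=10+14=24 → 131/155 = 0.84516
  medium: TP=97, FN=14+14=28 → 97/125 = 0.77600
  high: TP=49, FN=34+29=63 → 49/112 = 0.43750
Weighted-recall = Σ (supportᵢ/N)·recallᵢ with N=392: (155/392)·0.84516 + (125/392)·0.77600 + (112/392)·0.43750 = 0.7066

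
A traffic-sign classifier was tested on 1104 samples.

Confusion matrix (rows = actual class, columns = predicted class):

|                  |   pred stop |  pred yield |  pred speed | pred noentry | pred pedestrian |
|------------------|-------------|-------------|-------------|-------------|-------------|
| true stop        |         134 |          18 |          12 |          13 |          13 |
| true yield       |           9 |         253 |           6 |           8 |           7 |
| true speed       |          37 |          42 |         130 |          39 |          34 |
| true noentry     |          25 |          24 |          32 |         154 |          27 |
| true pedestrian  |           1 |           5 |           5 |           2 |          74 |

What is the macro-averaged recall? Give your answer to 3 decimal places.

Per-class recall (TP/(TP+FN)):
  stop: TP=134, FN=18+12+13+13=56 → 134/190 = 0.7053
  yield: TP=253, FN=9+6+8+7=30 → 253/283 = 0.8940
  speed: TP=130, FN=37+42+39+34=152 → 130/282 = 0.4610
  noentry: TP=154, FN=25+24+32+27=108 → 154/262 = 0.5878
  pedestrian: TP=74, FN=1+5+5+2=13 → 74/87 = 0.8506
Macro-recall = mean = (0.7053 + 0.8940 + 0.4610 + 0.5878 + 0.8506) / 5 = 0.700

0.700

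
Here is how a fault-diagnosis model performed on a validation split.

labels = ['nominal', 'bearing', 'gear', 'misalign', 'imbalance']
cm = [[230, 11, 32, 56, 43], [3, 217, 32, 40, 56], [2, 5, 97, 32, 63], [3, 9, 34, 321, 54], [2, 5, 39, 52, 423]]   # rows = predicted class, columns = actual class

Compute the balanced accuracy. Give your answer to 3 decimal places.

0.711

Balanced accuracy = mean of per-class recall.
  nominal: recall = 230/240 = 0.9583
  bearing: recall = 217/247 = 0.8785
  gear: recall = 97/234 = 0.4145
  misalign: recall = 321/501 = 0.6407
  imbalance: recall = 423/639 = 0.6620
Mean = (0.9583 + 0.8785 + 0.4145 + 0.6407 + 0.6620) / 5 = 0.711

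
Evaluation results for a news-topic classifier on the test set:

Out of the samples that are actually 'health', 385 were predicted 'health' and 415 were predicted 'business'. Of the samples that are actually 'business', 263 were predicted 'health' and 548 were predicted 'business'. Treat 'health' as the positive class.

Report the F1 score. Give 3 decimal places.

0.532

Precision = TP/(TP+FP) = 385/648 = 0.5941
Recall = TP/(TP+FN) = 385/800 = 0.4813
F1 = 2·TP/(2·TP+FP+FN) = 770/1448 = 0.532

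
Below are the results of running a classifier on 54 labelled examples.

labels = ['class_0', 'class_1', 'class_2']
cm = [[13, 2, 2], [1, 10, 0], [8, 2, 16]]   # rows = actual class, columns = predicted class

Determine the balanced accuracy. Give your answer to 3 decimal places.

0.763

Balanced accuracy = mean of per-class recall.
  class_0: recall = 13/17 = 0.7647
  class_1: recall = 10/11 = 0.9091
  class_2: recall = 16/26 = 0.6154
Mean = (0.7647 + 0.9091 + 0.6154) / 3 = 0.763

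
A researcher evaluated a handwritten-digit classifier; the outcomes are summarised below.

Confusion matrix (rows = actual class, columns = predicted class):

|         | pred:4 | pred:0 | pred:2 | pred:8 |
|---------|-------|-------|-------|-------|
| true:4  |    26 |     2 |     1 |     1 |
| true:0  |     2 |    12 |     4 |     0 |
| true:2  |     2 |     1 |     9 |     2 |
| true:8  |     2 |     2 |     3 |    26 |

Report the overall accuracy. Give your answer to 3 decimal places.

Accuracy = trace / total = (26+12+9+26=73) / 95 = 73/95 = 0.768

0.768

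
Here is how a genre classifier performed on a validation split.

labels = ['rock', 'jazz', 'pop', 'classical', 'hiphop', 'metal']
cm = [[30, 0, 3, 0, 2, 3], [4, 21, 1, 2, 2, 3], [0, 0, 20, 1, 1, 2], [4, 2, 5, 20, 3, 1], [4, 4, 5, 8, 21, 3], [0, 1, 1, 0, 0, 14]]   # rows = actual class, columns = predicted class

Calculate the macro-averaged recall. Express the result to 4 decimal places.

Per-class recall (TP/(TP+FN)):
  rock: TP=30, FN=0+3+0+2+3=8 → 30/38 = 0.78947
  jazz: TP=21, FN=4+1+2+2+3=12 → 21/33 = 0.63636
  pop: TP=20, FN=0+0+1+1+2=4 → 20/24 = 0.83333
  classical: TP=20, FN=4+2+5+3+1=15 → 20/35 = 0.57143
  hiphop: TP=21, FN=4+4+5+8+3=24 → 21/45 = 0.46667
  metal: TP=14, FN=0+1+1+0+0=2 → 14/16 = 0.87500
Macro-recall = mean = (0.78947 + 0.63636 + 0.83333 + 0.57143 + 0.46667 + 0.87500) / 6 = 0.6954

0.6954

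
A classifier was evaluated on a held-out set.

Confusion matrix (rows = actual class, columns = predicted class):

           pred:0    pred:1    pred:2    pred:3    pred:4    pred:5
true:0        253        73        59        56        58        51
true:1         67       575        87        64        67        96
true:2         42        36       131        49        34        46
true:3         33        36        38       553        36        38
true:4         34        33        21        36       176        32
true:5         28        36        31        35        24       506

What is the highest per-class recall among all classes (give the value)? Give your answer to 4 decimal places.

0.7667

Per-class recall (TP/(TP+FN)):
  0: TP=253, FN=73+59+56+58+51=297 → 253/550 = 0.46000
  1: TP=575, FN=67+87+64+67+96=381 → 575/956 = 0.60146
  2: TP=131, FN=42+36+49+34+46=207 → 131/338 = 0.38757
  3: TP=553, FN=33+36+38+36+38=181 → 553/734 = 0.75341
  4: TP=176, FN=34+33+21+36+32=156 → 176/332 = 0.53012
  5: TP=506, FN=28+36+31+35+24=154 → 506/660 = 0.76667
Highest is class '5' with recall = 0.7667.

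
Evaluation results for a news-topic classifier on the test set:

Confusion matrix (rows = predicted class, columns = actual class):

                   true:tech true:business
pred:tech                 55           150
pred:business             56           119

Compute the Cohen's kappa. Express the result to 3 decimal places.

Observed agreement pₒ = trace/N = 174/380 = 0.4579
Expected agreement pₑ = Σ (rowᵢ·colᵢ)/N² = (111·205 + 269·175)/380² = 0.4836
κ = (pₒ − pₑ)/(1 − pₑ) = (0.4579 − 0.4836)/(1 − 0.4836) = -0.050

-0.050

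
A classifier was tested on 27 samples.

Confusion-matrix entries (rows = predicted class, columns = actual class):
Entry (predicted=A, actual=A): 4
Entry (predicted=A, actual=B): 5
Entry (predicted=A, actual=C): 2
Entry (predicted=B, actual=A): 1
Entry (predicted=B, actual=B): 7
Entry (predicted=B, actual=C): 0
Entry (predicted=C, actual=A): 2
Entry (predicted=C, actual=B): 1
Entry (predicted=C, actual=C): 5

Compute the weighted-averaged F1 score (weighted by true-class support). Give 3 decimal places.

Per-class F1 score (2·TP/(2·TP+FP+FN)):
  A: TP=4, FP=5+2=7, FN=1+2=3 → 8/18 = 0.4444
  B: TP=7, FP=1+0=1, FN=5+1=6 → 14/21 = 0.6667
  C: TP=5, FP=2+1=3, FN=2+0=2 → 10/15 = 0.6667
Weighted-F1 score = Σ (supportᵢ/N)·F1 scoreᵢ with N=27: (7/27)·0.4444 + (13/27)·0.6667 + (7/27)·0.6667 = 0.609

0.609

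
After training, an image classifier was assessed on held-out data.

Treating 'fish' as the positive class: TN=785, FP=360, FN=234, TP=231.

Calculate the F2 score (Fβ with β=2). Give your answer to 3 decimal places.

Fβ = (1+β²)·TP / ((1+β²)·TP + β²·FN + FP), with β²=4
= 5·231 / (5·231 + 4·234 + 360) = 0.471

0.471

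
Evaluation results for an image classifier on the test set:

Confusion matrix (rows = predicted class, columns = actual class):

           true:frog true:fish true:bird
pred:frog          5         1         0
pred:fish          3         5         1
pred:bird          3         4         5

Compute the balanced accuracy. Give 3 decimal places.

Balanced accuracy = mean of per-class recall.
  frog: recall = 5/11 = 0.4545
  fish: recall = 5/10 = 0.5000
  bird: recall = 5/6 = 0.8333
Mean = (0.4545 + 0.5000 + 0.8333) / 3 = 0.596

0.596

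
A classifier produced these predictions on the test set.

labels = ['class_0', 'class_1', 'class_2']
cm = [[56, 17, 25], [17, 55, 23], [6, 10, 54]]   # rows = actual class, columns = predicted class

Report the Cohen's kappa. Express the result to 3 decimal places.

0.446

Observed agreement pₒ = trace/N = 165/263 = 0.6274
Expected agreement pₑ = Σ (rowᵢ·colᵢ)/N² = (98·79 + 95·82 + 70·102)/263² = 0.3278
κ = (pₒ − pₑ)/(1 − pₑ) = (0.6274 − 0.3278)/(1 − 0.3278) = 0.446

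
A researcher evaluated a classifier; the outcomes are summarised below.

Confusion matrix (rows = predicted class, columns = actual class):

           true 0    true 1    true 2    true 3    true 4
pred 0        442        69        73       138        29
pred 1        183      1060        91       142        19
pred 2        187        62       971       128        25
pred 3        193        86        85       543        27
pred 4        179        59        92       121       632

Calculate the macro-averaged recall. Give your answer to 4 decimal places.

0.6553

Per-class recall (TP/(TP+FN)):
  0: TP=442, FN=183+187+193+179=742 → 442/1184 = 0.37331
  1: TP=1060, FN=69+62+86+59=276 → 1060/1336 = 0.79341
  2: TP=971, FN=73+91+85+92=341 → 971/1312 = 0.74009
  3: TP=543, FN=138+142+128+121=529 → 543/1072 = 0.50653
  4: TP=632, FN=29+19+25+27=100 → 632/732 = 0.86339
Macro-recall = mean = (0.37331 + 0.79341 + 0.74009 + 0.50653 + 0.86339) / 5 = 0.6553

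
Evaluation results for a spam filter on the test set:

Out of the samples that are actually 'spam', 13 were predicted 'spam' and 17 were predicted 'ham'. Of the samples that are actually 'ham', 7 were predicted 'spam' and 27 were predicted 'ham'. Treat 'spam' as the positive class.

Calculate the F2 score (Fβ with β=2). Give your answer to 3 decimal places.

0.464

Fβ = (1+β²)·TP / ((1+β²)·TP + β²·FN + FP), with β²=4
= 5·13 / (5·13 + 4·17 + 7) = 0.464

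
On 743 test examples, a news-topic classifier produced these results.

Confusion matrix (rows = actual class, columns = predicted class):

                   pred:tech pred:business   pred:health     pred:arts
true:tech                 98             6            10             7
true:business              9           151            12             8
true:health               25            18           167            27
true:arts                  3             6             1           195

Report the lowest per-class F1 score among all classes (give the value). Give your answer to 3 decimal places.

0.766

Per-class F1 score (2·TP/(2·TP+FP+FN)):
  tech: TP=98, FP=9+25+3=37, FN=6+10+7=23 → 196/256 = 0.7656
  business: TP=151, FP=6+18+6=30, FN=9+12+8=29 → 302/361 = 0.8366
  health: TP=167, FP=10+12+1=23, FN=25+18+27=70 → 334/427 = 0.7822
  arts: TP=195, FP=7+8+27=42, FN=3+6+1=10 → 390/442 = 0.8824
Lowest is class 'tech' with F1 score = 0.766.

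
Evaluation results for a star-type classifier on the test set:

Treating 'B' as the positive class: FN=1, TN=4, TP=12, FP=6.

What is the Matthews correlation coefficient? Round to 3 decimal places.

0.388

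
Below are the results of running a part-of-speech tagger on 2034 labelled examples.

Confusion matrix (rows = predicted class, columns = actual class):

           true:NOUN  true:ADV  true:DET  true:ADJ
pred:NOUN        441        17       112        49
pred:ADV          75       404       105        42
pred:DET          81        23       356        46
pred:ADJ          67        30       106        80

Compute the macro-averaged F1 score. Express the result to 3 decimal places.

Per-class F1 score (2·TP/(2·TP+FP+FN)):
  NOUN: TP=441, FP=17+112+49=178, FN=75+81+67=223 → 882/1283 = 0.6875
  ADV: TP=404, FP=75+105+42=222, FN=17+23+30=70 → 808/1100 = 0.7345
  DET: TP=356, FP=81+23+46=150, FN=112+105+106=323 → 712/1185 = 0.6008
  ADJ: TP=80, FP=67+30+106=203, FN=49+42+46=137 → 160/500 = 0.3200
Macro-F1 score = mean = (0.6875 + 0.7345 + 0.6008 + 0.3200) / 4 = 0.586

0.586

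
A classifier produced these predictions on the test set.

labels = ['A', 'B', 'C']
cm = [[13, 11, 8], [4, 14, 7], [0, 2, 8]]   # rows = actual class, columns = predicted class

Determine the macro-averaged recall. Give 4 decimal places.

Per-class recall (TP/(TP+FN)):
  A: TP=13, FN=11+8=19 → 13/32 = 0.40625
  B: TP=14, FN=4+7=11 → 14/25 = 0.56000
  C: TP=8, FN=0+2=2 → 8/10 = 0.80000
Macro-recall = mean = (0.40625 + 0.56000 + 0.80000) / 3 = 0.5888

0.5888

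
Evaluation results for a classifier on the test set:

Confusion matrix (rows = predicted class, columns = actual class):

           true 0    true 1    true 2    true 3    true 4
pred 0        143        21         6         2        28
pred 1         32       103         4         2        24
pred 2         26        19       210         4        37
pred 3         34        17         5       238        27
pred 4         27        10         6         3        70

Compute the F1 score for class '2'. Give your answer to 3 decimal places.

0.797

F1 score = 2·TP/(2·TP+FP+FN).
2: TP=210, FP=26+19+4+37=86, FN=6+4+5+6=21 → 420/527 = 0.7970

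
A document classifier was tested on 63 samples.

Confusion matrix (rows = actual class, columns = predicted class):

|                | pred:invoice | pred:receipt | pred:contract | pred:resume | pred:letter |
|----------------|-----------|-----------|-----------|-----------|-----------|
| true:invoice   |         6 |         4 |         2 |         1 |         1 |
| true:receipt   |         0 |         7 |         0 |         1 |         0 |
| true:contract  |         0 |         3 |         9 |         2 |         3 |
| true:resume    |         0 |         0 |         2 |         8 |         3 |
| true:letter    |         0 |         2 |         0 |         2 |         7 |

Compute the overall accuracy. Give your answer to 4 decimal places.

0.5873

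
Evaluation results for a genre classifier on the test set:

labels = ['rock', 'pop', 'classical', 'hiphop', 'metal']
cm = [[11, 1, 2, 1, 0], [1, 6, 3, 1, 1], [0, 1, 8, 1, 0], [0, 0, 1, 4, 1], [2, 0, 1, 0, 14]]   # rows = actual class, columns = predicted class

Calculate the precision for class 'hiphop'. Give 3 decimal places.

One-vs-rest for 'hiphop': TP = diagonal; FP = other classes predicted 'hiphop'; FN = 'hiphop' predicted as other.
precision = TP/(TP+FP).
hiphop: TP=4, FP=1+1+1+0=3 → 4/7 = 0.5714

0.571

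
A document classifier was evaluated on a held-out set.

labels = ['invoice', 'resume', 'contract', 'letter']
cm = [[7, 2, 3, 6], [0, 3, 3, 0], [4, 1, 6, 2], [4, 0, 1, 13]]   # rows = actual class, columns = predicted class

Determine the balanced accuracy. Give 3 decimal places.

0.518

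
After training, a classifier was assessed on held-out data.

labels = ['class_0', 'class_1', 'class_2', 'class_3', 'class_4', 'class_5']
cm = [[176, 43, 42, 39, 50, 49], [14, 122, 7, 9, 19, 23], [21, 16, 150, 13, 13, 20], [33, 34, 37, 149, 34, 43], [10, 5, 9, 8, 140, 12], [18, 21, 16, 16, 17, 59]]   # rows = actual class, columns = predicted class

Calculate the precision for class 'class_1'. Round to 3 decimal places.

0.506

One-vs-rest for 'class_1': TP = diagonal; FP = other classes predicted 'class_1'; FN = 'class_1' predicted as other.
precision = TP/(TP+FP).
class_1: TP=122, FP=43+16+34+5+21=119 → 122/241 = 0.5062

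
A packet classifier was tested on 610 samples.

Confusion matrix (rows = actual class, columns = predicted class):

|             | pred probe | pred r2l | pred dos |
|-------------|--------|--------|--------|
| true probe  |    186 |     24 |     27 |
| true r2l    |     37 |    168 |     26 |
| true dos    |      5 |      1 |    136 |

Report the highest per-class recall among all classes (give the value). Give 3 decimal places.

Per-class recall (TP/(TP+FN)):
  probe: TP=186, FN=24+27=51 → 186/237 = 0.7848
  r2l: TP=168, FN=37+26=63 → 168/231 = 0.7273
  dos: TP=136, FN=5+1=6 → 136/142 = 0.9577
Highest is class 'dos' with recall = 0.958.

0.958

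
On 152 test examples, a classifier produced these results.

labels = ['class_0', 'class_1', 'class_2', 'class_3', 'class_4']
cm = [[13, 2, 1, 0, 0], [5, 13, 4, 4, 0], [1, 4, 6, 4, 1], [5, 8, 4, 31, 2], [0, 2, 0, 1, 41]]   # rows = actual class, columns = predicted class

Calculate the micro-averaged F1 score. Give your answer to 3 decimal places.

0.684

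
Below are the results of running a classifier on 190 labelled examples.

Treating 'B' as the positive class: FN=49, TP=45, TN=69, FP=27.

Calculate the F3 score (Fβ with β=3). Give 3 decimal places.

0.490

Fβ = (1+β²)·TP / ((1+β²)·TP + β²·FN + FP), with β²=9
= 10·45 / (10·45 + 9·49 + 27) = 0.490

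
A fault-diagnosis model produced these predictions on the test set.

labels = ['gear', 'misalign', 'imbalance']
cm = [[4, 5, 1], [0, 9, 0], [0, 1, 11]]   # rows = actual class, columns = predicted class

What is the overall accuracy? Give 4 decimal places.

Accuracy = trace / total = (4+9+11=24) / 31 = 24/31 = 0.7742

0.7742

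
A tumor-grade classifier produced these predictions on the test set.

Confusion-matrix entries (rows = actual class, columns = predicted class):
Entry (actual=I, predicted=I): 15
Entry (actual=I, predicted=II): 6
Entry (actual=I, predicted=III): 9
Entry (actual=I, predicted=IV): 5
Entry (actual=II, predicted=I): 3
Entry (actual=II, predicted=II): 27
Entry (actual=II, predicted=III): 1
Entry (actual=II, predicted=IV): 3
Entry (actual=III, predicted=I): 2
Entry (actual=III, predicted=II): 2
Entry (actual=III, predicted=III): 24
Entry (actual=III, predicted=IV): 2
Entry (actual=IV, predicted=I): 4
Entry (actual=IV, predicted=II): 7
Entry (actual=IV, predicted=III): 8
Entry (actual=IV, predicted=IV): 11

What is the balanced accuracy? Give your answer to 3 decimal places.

0.597

Balanced accuracy = mean of per-class recall.
  I: recall = 15/35 = 0.4286
  II: recall = 27/34 = 0.7941
  III: recall = 24/30 = 0.8000
  IV: recall = 11/30 = 0.3667
Mean = (0.4286 + 0.7941 + 0.8000 + 0.3667) / 4 = 0.597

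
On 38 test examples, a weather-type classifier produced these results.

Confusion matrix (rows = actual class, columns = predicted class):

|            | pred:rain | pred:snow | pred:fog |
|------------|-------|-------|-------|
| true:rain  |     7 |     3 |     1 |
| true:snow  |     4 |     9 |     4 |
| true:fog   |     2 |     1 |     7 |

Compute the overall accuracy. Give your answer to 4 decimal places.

0.6053

Accuracy = trace / total = (7+9+7=23) / 38 = 23/38 = 0.6053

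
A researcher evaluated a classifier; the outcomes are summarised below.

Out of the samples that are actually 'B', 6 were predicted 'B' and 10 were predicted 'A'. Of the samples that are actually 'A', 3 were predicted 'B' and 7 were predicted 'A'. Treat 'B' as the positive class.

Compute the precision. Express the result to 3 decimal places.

0.667

Precision = TP/(TP+FP) = 6/(6+3) = 6/9 = 0.667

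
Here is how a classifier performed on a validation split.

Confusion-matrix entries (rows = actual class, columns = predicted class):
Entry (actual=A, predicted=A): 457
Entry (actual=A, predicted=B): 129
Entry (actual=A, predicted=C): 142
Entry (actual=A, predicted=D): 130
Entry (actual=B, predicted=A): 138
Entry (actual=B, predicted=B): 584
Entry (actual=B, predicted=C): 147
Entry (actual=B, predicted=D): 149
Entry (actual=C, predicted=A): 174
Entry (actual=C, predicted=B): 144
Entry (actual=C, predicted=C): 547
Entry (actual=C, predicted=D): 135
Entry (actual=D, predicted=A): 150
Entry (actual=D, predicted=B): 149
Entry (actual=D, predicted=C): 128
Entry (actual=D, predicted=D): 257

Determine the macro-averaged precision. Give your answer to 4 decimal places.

Per-class precision (TP/(TP+FP)):
  A: TP=457, FP=138+174+150=462 → 457/919 = 0.49728
  B: TP=584, FP=129+144+149=422 → 584/1006 = 0.58052
  C: TP=547, FP=142+147+128=417 → 547/964 = 0.56743
  D: TP=257, FP=130+149+135=414 → 257/671 = 0.38301
Macro-precision = mean = (0.49728 + 0.58052 + 0.56743 + 0.38301) / 4 = 0.5071

0.5071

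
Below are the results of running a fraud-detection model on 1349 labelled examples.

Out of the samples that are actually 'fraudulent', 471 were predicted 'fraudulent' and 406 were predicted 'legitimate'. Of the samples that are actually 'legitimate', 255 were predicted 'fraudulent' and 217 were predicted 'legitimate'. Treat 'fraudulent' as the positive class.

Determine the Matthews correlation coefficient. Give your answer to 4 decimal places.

-0.0031

MCC = (TP·TN − FP·FN) / √((TP+FP)(TP+FN)(TN+FP)(TN+FN))
Numerator = 471·217 − 255·406 = -1323
Denominator = √(726·877·472·623) = √187226043312 = 432696.2483
MCC = -1323 / 432696.2483 = -0.0031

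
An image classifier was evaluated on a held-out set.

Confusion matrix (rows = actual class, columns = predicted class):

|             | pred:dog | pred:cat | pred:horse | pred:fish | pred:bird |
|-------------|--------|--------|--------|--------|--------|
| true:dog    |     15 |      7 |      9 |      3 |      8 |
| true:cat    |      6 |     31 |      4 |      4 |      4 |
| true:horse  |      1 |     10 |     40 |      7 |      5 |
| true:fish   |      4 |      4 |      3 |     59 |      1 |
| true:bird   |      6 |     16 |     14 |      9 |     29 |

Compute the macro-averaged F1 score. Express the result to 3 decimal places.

Per-class F1 score (2·TP/(2·TP+FP+FN)):
  dog: TP=15, FP=6+1+4+6=17, FN=7+9+3+8=27 → 30/74 = 0.4054
  cat: TP=31, FP=7+10+4+16=37, FN=6+4+4+4=18 → 62/117 = 0.5299
  horse: TP=40, FP=9+4+3+14=30, FN=1+10+7+5=23 → 80/133 = 0.6015
  fish: TP=59, FP=3+4+7+9=23, FN=4+4+3+1=12 → 118/153 = 0.7712
  bird: TP=29, FP=8+4+5+1=18, FN=6+16+14+9=45 → 58/121 = 0.4793
Macro-F1 score = mean = (0.4054 + 0.5299 + 0.6015 + 0.7712 + 0.4793) / 5 = 0.557

0.557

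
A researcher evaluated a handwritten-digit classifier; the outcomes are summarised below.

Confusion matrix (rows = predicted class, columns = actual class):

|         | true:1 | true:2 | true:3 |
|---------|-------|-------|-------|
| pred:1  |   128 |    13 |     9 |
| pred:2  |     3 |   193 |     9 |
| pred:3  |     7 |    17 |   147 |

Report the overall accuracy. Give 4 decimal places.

0.8897

Accuracy = trace / total = (128+193+147=468) / 526 = 468/526 = 0.8897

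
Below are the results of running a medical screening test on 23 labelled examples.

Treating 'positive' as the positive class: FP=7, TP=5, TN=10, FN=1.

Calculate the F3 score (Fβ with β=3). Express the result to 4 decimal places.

Fβ = (1+β²)·TP / ((1+β²)·TP + β²·FN + FP), with β²=9
= 10·5 / (10·5 + 9·1 + 7) = 0.7576

0.7576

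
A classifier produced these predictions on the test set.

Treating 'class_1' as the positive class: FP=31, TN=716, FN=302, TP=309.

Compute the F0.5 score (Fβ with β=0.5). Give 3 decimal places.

Fβ = (1+β²)·TP / ((1+β²)·TP + β²·FN + FP), with β²=1/4
= 1.25·309 / (1.25·309 + 0.25·302 + 31) = 0.784

0.784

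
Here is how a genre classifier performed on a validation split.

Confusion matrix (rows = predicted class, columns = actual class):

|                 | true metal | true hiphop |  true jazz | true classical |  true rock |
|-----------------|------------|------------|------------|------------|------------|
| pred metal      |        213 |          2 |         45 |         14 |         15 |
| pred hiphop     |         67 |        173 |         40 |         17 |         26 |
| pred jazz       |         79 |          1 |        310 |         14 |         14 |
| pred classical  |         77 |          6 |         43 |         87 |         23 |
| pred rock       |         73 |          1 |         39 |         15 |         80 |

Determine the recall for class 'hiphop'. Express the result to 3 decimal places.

0.945

recall = TP/(TP+FN).
hiphop: TP=173, FN=2+1+6+1=10 → 173/183 = 0.9454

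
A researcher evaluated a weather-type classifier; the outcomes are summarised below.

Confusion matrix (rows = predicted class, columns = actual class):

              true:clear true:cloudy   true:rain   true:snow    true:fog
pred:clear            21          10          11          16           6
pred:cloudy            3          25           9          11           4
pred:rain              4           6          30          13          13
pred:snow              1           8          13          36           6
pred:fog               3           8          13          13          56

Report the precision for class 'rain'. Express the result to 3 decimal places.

One-vs-rest for 'rain': TP = diagonal; FP = other classes predicted 'rain'; FN = 'rain' predicted as other.
precision = TP/(TP+FP).
rain: TP=30, FP=4+6+13+13=36 → 30/66 = 0.4545

0.455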